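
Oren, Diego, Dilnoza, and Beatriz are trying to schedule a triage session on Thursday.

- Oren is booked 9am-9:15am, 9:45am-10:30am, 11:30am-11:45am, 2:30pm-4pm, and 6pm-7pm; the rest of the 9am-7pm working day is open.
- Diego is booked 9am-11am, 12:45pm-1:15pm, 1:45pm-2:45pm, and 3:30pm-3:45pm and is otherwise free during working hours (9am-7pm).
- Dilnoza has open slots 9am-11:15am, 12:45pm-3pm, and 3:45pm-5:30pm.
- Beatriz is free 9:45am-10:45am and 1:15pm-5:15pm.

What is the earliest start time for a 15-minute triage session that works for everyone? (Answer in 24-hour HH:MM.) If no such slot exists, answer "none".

13:15

Oren free within 09:00–19:00: 09:15–09:45, 10:30–11:30, 11:45–14:30, 16:00–18:00.
Diego free within 09:00–19:00: 11:00–12:45, 13:15–13:45, 14:45–15:30, 15:45–19:00.
Oren ∩ Diego: 11:00–11:30, 11:45–12:45, 13:15–13:45, 16:00–18:00.
Oren ∩ Diego ∩ Dilnoza: 11:00–11:15, 13:15–13:45, 16:00–17:30.
Oren ∩ Diego ∩ Dilnoza ∩ Beatriz: 13:15–13:45, 16:00–17:15.
Windows ≥ 15 min: 13:15–13:45, 16:00–17:15.
Earliest such window starts at 13:15.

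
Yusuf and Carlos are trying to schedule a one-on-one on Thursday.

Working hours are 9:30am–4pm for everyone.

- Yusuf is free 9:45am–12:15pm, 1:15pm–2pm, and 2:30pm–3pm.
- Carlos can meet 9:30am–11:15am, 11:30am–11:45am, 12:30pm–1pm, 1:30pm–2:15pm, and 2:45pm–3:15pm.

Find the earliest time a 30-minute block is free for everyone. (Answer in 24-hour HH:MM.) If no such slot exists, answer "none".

09:45

Yusuf ∩ Carlos: 09:45–11:15, 11:30–11:45, 13:30–14:00, 14:45–15:00.
Windows ≥ 30 min: 09:45–11:15, 13:30–14:00.
Earliest such window starts at 09:45.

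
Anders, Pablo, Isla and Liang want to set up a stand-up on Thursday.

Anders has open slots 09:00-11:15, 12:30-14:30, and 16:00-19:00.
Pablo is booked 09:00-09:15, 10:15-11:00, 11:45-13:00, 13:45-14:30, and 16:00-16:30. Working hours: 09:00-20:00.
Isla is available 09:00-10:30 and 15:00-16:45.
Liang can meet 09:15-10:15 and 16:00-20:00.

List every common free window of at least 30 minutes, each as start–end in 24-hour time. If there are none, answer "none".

09:15–10:15

Pablo free within 09:00–20:00: 09:15–10:15, 11:00–11:45, 13:00–13:45, 14:30–16:00, 16:30–20:00.
Anders ∩ Pablo: 09:15–10:15, 11:00–11:15, 13:00–13:45, 16:30–19:00.
Anders ∩ Pablo ∩ Isla: 09:15–10:15, 16:30–16:45.
Anders ∩ Pablo ∩ Isla ∩ Liang: 09:15–10:15, 16:30–16:45.
Windows ≥ 30 min: 09:15–10:15.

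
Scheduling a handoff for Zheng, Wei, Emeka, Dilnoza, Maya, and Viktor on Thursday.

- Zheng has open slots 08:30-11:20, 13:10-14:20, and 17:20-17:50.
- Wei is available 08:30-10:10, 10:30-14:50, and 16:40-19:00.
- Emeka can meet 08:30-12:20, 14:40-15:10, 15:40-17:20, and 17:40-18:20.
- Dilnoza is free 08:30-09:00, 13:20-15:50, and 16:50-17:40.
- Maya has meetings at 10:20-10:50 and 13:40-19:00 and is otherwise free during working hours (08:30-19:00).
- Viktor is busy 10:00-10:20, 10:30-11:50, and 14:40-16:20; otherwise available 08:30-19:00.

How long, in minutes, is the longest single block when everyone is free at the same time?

Maya free within 08:30–19:00: 08:30–10:20, 10:50–13:40.
Viktor free within 08:30–19:00: 08:30–10:00, 10:20–10:30, 11:50–14:40, 16:20–19:00.
Zheng ∩ Wei: 08:30–10:10, 10:30–11:20, 13:10–14:20, 17:20–17:50.
Zheng ∩ Wei ∩ Emeka: 08:30–10:10, 10:30–11:20, 17:40–17:50.
Zheng ∩ Wei ∩ Emeka ∩ Dilnoza: 08:30–09:00.
Zheng ∩ Wei ∩ Emeka ∩ Dilnoza ∩ Maya: 08:30–09:00.
Zheng ∩ Wei ∩ Emeka ∩ Dilnoza ∩ Maya ∩ Viktor: 08:30–09:00.
Single common window of 30 minutes.

30 minutes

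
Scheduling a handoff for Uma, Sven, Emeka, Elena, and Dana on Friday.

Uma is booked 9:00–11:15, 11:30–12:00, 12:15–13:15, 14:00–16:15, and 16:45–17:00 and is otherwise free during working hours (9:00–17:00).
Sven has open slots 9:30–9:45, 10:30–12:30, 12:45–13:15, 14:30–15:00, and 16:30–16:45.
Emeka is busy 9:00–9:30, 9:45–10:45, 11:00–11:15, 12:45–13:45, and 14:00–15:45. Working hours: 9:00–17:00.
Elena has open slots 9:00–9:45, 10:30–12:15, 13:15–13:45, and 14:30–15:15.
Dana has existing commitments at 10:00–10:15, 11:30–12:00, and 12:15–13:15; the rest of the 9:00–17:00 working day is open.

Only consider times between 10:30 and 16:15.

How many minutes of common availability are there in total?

Uma free within 09:00–17:00: 11:15–11:30, 12:00–12:15, 13:15–14:00, 16:15–16:45.
Emeka free within 09:00–17:00: 09:30–09:45, 10:45–11:00, 11:15–12:45, 13:45–14:00, 15:45–17:00.
Dana free within 09:00–17:00: 09:00–10:00, 10:15–11:30, 12:00–12:15, 13:15–17:00.
Uma ∩ Sven: 11:15–11:30, 12:00–12:15, 16:30–16:45.
Uma ∩ Sven ∩ Emeka: 11:15–11:30, 12:00–12:15, 16:30–16:45.
Uma ∩ Sven ∩ Emeka ∩ Elena: 11:15–11:30, 12:00–12:15.
Uma ∩ Sven ∩ Emeka ∩ Elena ∩ Dana: 11:15–11:30, 12:00–12:15.
Restricted to 10:30–16:15: 11:15–11:30, 12:00–12:15.
Total common minutes: 15 + 15 = 30.

30 minutes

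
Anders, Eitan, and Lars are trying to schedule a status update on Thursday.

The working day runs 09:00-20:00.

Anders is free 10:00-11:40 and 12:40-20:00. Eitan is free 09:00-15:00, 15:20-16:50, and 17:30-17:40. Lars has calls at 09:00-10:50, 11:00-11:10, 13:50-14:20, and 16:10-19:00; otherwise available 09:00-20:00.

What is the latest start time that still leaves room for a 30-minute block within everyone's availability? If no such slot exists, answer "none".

15:40

Lars free within 09:00–20:00: 10:50–11:00, 11:10–13:50, 14:20–16:10, 19:00–20:00.
Anders ∩ Eitan: 10:00–11:40, 12:40–15:00, 15:20–16:50, 17:30–17:40.
Anders ∩ Eitan ∩ Lars: 10:50–11:00, 11:10–11:40, 12:40–13:50, 14:20–15:00, 15:20–16:10.
Windows ≥ 30 min: 11:10–11:40, 12:40–13:50, 14:20–15:00, 15:20–16:10.
Latest start in the last window 15:20–16:10 is 16:10 − 30 min = 15:40.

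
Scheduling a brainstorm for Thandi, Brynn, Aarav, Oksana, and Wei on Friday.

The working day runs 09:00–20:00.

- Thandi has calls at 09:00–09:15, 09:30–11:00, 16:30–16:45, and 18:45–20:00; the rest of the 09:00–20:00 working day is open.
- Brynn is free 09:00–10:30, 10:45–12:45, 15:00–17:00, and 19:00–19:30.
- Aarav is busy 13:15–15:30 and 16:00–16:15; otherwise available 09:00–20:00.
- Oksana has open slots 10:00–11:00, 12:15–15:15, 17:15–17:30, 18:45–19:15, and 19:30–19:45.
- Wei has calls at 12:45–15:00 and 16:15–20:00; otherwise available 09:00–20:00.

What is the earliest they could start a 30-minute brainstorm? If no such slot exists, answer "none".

12:15

Thandi free within 09:00–20:00: 09:15–09:30, 11:00–16:30, 16:45–18:45.
Aarav free within 09:00–20:00: 09:00–13:15, 15:30–16:00, 16:15–20:00.
Wei free within 09:00–20:00: 09:00–12:45, 15:00–16:15.
Thandi ∩ Brynn: 09:15–09:30, 11:00–12:45, 15:00–16:30, 16:45–17:00.
Thandi ∩ Brynn ∩ Aarav: 09:15–09:30, 11:00–12:45, 15:30–16:00, 16:15–16:30, 16:45–17:00.
Thandi ∩ Brynn ∩ Aarav ∩ Oksana: 12:15–12:45.
Thandi ∩ Brynn ∩ Aarav ∩ Oksana ∩ Wei: 12:15–12:45.
Windows ≥ 30 min: 12:15–12:45.
Earliest such window starts at 12:15.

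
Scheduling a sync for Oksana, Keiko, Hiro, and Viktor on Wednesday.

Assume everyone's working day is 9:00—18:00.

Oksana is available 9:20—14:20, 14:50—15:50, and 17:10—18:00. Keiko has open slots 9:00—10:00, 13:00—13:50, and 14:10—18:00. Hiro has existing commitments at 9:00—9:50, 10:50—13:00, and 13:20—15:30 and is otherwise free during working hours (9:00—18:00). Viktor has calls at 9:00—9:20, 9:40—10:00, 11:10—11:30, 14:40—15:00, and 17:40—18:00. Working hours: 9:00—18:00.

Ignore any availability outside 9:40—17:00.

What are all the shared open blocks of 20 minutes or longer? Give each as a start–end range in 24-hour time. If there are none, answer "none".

13:00–13:20, 15:30–15:50

Hiro free within 09:00–18:00: 09:50–10:50, 13:00–13:20, 15:30–18:00.
Viktor free within 09:00–18:00: 09:20–09:40, 10:00–11:10, 11:30–14:40, 15:00–17:40.
Oksana ∩ Keiko: 09:20–10:00, 13:00–13:50, 14:10–14:20, 14:50–15:50, 17:10–18:00.
Oksana ∩ Keiko ∩ Hiro: 09:50–10:00, 13:00–13:20, 15:30–15:50, 17:10–18:00.
Oksana ∩ Keiko ∩ Hiro ∩ Viktor: 13:00–13:20, 15:30–15:50, 17:10–17:40.
Restricted to 09:40–17:00: 13:00–13:20, 15:30–15:50.
Windows ≥ 20 min: 13:00–13:20, 15:30–15:50.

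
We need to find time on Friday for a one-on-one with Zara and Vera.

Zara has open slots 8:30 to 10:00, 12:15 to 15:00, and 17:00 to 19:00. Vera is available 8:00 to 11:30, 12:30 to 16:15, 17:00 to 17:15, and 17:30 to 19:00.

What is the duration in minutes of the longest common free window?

Zara ∩ Vera: 08:30–10:00, 12:30–15:00, 17:00–17:15, 17:30–19:00.
Common window lengths: 90, 150, 15, 90 min; longest is 150.

150 minutes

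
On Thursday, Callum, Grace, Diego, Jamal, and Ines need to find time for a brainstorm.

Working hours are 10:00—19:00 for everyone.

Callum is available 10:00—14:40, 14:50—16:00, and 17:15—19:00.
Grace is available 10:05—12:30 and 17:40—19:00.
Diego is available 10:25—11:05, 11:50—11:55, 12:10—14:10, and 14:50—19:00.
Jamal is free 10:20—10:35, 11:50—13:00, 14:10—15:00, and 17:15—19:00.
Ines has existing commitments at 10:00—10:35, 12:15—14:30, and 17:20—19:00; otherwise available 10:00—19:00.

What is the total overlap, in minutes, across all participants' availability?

Ines free within 10:00–19:00: 10:35–12:15, 14:30–17:20.
Callum ∩ Grace: 10:05–12:30, 17:40–19:00.
Callum ∩ Grace ∩ Diego: 10:25–11:05, 11:50–11:55, 12:10–12:30, 17:40–19:00.
Callum ∩ Grace ∩ Diego ∩ Jamal: 10:25–10:35, 11:50–11:55, 12:10–12:30, 17:40–19:00.
Callum ∩ Grace ∩ Diego ∩ Jamal ∩ Ines: 11:50–11:55, 12:10–12:15.
Total common minutes: 5 + 5 = 10.

10 minutes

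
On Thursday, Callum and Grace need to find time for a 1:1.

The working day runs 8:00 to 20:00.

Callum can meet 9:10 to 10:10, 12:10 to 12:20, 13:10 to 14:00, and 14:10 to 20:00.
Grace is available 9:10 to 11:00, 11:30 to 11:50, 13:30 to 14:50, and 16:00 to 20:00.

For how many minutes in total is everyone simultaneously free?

370 minutes

Callum ∩ Grace: 09:10–10:10, 13:30–14:00, 14:10–14:50, 16:00–20:00.
Total common minutes: 60 + 30 + 40 + 240 = 370.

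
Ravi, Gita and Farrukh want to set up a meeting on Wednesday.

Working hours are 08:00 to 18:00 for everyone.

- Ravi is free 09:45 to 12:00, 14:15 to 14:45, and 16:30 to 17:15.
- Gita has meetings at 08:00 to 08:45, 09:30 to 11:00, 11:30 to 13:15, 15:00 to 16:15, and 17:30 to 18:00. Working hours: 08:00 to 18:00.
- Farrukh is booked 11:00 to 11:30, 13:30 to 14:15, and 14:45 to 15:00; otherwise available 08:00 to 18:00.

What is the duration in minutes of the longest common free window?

Gita free within 08:00–18:00: 08:45–09:30, 11:00–11:30, 13:15–15:00, 16:15–17:30.
Farrukh free within 08:00–18:00: 08:00–11:00, 11:30–13:30, 14:15–14:45, 15:00–18:00.
Ravi ∩ Gita: 11:00–11:30, 14:15–14:45, 16:30–17:15.
Ravi ∩ Gita ∩ Farrukh: 14:15–14:45, 16:30–17:15.
Common window lengths: 30, 45 min; longest is 45.

45 minutes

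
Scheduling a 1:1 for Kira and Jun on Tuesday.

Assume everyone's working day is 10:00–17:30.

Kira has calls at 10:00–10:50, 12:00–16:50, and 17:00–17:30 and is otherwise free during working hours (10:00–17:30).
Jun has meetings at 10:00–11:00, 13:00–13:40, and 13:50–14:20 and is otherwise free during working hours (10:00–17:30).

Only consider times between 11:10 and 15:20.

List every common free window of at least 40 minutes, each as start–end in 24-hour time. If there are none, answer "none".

11:10–12:00

Kira free within 10:00–17:30: 10:50–12:00, 16:50–17:00.
Jun free within 10:00–17:30: 11:00–13:00, 13:40–13:50, 14:20–17:30.
Kira ∩ Jun: 11:00–12:00, 16:50–17:00.
Restricted to 11:10–15:20: 11:10–12:00.
Windows ≥ 40 min: 11:10–12:00.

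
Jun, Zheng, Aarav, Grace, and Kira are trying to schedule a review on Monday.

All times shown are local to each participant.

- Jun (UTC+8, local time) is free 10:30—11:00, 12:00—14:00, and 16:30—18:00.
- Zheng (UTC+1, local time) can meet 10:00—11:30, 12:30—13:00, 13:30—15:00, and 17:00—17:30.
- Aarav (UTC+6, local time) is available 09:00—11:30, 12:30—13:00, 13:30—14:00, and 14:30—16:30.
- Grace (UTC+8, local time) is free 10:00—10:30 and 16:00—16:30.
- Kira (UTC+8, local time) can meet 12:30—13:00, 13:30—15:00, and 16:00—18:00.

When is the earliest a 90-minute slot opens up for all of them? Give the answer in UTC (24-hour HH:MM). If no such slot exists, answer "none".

Jun → UTC: 02:30–03:00, 04:00–06:00, 08:30–10:00.
Zheng → UTC: 09:00–10:30, 11:30–12:00, 12:30–14:00, 16:00–16:30.
Aarav → UTC: 03:00–05:30, 06:30–07:00, 07:30–08:00, 08:30–10:30.
Grace → UTC: 02:00–02:30, 08:00–08:30.
Kira → UTC: 04:30–05:00, 05:30–07:00, 08:00–10:00.
Jun ∩ Zheng: 09:00–10:00.
Jun ∩ Zheng ∩ Aarav: 09:00–10:00.
Jun ∩ Zheng ∩ Aarav ∩ Grace: (none).
Jun ∩ Zheng ∩ Aarav ∩ Grace ∩ Kira: (none).
Windows ≥ 90 min: (none).

none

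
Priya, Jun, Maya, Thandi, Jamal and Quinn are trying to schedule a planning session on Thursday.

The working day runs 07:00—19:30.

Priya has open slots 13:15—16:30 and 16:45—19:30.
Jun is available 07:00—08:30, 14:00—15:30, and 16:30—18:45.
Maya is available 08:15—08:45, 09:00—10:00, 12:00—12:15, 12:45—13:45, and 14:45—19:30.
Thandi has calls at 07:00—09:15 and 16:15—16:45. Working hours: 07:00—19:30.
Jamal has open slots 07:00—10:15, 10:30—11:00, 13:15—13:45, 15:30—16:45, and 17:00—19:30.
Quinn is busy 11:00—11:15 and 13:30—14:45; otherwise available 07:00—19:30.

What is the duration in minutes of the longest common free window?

105 minutes

Thandi free within 07:00–19:30: 09:15–16:15, 16:45–19:30.
Quinn free within 07:00–19:30: 07:00–11:00, 11:15–13:30, 14:45–19:30.
Priya ∩ Jun: 14:00–15:30, 16:45–18:45.
Priya ∩ Jun ∩ Maya: 14:45–15:30, 16:45–18:45.
Priya ∩ Jun ∩ Maya ∩ Thandi: 14:45–15:30, 16:45–18:45.
Priya ∩ Jun ∩ Maya ∩ Thandi ∩ Jamal: 17:00–18:45.
Priya ∩ Jun ∩ Maya ∩ Thandi ∩ Jamal ∩ Quinn: 17:00–18:45.
Single common window of 105 minutes.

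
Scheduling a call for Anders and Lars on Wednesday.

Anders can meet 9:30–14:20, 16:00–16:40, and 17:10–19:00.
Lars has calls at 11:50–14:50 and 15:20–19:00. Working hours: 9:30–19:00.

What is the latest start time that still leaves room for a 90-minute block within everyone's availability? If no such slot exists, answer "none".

Lars free within 09:30–19:00: 09:30–11:50, 14:50–15:20.
Anders ∩ Lars: 09:30–11:50.
Windows ≥ 90 min: 09:30–11:50.
Latest start in the last window 09:30–11:50 is 11:50 − 90 min = 10:20.

10:20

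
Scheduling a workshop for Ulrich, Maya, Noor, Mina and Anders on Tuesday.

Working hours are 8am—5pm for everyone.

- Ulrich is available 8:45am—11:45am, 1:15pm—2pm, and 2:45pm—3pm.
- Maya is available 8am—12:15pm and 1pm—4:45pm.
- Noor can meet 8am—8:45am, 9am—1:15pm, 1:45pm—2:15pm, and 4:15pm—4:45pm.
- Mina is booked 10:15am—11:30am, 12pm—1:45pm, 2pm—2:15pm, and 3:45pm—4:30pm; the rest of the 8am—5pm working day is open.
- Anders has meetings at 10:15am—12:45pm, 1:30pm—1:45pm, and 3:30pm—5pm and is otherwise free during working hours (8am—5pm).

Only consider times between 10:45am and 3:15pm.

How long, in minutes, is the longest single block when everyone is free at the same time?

Mina free within 08:00–17:00: 08:00–10:15, 11:30–12:00, 13:45–14:00, 14:15–15:45, 16:30–17:00.
Anders free within 08:00–17:00: 08:00–10:15, 12:45–13:30, 13:45–15:30.
Ulrich ∩ Maya: 08:45–11:45, 13:15–14:00, 14:45–15:00.
Ulrich ∩ Maya ∩ Noor: 09:00–11:45, 13:45–14:00.
Ulrich ∩ Maya ∩ Noor ∩ Mina: 09:00–10:15, 11:30–11:45, 13:45–14:00.
Ulrich ∩ Maya ∩ Noor ∩ Mina ∩ Anders: 09:00–10:15, 13:45–14:00.
Restricted to 10:45–15:15: 13:45–14:00.
Single common window of 15 minutes.

15 minutes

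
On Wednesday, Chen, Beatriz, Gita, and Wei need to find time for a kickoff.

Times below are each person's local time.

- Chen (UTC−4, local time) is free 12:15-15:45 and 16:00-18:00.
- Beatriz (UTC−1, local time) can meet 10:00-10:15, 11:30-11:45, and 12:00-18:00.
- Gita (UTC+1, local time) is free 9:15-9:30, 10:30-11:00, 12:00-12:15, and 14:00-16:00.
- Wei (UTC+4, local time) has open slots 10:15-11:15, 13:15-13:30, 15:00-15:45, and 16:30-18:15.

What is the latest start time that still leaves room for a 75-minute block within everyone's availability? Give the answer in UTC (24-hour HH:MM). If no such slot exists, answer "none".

none

Chen → UTC: 16:15–19:45, 20:00–22:00.
Beatriz → UTC: 11:00–11:15, 12:30–12:45, 13:00–19:00.
Gita → UTC: 08:15–08:30, 09:30–10:00, 11:00–11:15, 13:00–15:00.
Wei → UTC: 06:15–07:15, 09:15–09:30, 11:00–11:45, 12:30–14:15.
Chen ∩ Beatriz: 16:15–19:00.
Chen ∩ Beatriz ∩ Gita: (none).
Chen ∩ Beatriz ∩ Gita ∩ Wei: (none).
Windows ≥ 75 min: (none).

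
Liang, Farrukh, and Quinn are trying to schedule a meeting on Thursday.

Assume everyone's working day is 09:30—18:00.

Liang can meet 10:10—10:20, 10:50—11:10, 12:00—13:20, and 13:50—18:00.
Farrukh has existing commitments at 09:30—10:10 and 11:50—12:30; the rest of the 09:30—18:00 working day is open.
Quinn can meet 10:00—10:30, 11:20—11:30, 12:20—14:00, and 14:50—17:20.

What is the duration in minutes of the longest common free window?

150 minutes

Farrukh free within 09:30–18:00: 10:10–11:50, 12:30–18:00.
Liang ∩ Farrukh: 10:10–10:20, 10:50–11:10, 12:30–13:20, 13:50–18:00.
Liang ∩ Farrukh ∩ Quinn: 10:10–10:20, 12:30–13:20, 13:50–14:00, 14:50–17:20.
Common window lengths: 10, 50, 10, 150 min; longest is 150.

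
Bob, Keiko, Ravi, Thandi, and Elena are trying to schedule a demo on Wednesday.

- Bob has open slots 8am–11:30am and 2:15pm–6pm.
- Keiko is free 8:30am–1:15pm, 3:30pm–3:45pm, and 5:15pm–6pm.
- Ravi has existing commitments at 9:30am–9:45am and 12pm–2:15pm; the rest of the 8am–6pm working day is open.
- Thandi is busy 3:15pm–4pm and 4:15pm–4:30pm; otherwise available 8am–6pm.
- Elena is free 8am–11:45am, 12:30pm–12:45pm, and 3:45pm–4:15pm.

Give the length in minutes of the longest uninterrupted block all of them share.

Ravi free within 08:00–18:00: 08:00–09:30, 09:45–12:00, 14:15–18:00.
Thandi free within 08:00–18:00: 08:00–15:15, 16:00–16:15, 16:30–18:00.
Bob ∩ Keiko: 08:30–11:30, 15:30–15:45, 17:15–18:00.
Bob ∩ Keiko ∩ Ravi: 08:30–09:30, 09:45–11:30, 15:30–15:45, 17:15–18:00.
Bob ∩ Keiko ∩ Ravi ∩ Thandi: 08:30–09:30, 09:45–11:30, 17:15–18:00.
Bob ∩ Keiko ∩ Ravi ∩ Thandi ∩ Elena: 08:30–09:30, 09:45–11:30.
Common window lengths: 60, 105 min; longest is 105.

105 minutes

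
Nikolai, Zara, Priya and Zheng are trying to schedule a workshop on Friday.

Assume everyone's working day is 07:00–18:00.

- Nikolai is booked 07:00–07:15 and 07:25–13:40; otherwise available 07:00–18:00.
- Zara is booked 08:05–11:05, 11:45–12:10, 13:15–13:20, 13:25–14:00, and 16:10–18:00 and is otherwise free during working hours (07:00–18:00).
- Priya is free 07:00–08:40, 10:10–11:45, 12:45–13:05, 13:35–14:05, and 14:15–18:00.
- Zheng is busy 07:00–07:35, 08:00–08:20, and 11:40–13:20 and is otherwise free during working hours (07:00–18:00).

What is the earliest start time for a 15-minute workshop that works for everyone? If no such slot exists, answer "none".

14:15

Nikolai free within 07:00–18:00: 07:15–07:25, 13:40–18:00.
Zara free within 07:00–18:00: 07:00–08:05, 11:05–11:45, 12:10–13:15, 13:20–13:25, 14:00–16:10.
Zheng free within 07:00–18:00: 07:35–08:00, 08:20–11:40, 13:20–18:00.
Nikolai ∩ Zara: 07:15–07:25, 14:00–16:10.
Nikolai ∩ Zara ∩ Priya: 07:15–07:25, 14:00–14:05, 14:15–16:10.
Nikolai ∩ Zara ∩ Priya ∩ Zheng: 14:00–14:05, 14:15–16:10.
Windows ≥ 15 min: 14:15–16:10.
Earliest such window starts at 14:15.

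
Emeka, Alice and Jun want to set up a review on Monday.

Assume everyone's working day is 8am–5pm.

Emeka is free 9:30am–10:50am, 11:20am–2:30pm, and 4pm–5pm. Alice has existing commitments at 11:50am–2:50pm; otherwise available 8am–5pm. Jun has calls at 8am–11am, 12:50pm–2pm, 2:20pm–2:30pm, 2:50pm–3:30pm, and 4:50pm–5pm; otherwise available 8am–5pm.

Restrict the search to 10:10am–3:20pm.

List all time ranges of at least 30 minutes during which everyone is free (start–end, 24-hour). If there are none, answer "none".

11:20–11:50

Alice free within 08:00–17:00: 08:00–11:50, 14:50–17:00.
Jun free within 08:00–17:00: 11:00–12:50, 14:00–14:20, 14:30–14:50, 15:30–16:50.
Emeka ∩ Alice: 09:30–10:50, 11:20–11:50, 16:00–17:00.
Emeka ∩ Alice ∩ Jun: 11:20–11:50, 16:00–16:50.
Restricted to 10:10–15:20: 11:20–11:50.
Windows ≥ 30 min: 11:20–11:50.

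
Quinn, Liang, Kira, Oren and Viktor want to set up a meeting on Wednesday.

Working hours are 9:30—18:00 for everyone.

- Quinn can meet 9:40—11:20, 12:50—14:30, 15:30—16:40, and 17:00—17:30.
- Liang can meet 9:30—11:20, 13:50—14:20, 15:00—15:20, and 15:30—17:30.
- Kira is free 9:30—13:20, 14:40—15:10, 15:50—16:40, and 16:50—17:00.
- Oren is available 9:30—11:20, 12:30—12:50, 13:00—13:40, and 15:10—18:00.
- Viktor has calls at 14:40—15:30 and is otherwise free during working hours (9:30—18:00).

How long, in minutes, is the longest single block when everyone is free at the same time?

100 minutes

Viktor free within 09:30–18:00: 09:30–14:40, 15:30–18:00.
Quinn ∩ Liang: 09:40–11:20, 13:50–14:20, 15:30–16:40, 17:00–17:30.
Quinn ∩ Liang ∩ Kira: 09:40–11:20, 15:50–16:40.
Quinn ∩ Liang ∩ Kira ∩ Oren: 09:40–11:20, 15:50–16:40.
Quinn ∩ Liang ∩ Kira ∩ Oren ∩ Viktor: 09:40–11:20, 15:50–16:40.
Common window lengths: 100, 50 min; longest is 100.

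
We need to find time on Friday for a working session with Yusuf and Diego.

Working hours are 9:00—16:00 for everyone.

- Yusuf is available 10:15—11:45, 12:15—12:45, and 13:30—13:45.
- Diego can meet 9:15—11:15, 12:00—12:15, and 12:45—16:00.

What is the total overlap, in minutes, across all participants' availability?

75 minutes

Yusuf ∩ Diego: 10:15–11:15, 13:30–13:45.
Total common minutes: 60 + 15 = 75.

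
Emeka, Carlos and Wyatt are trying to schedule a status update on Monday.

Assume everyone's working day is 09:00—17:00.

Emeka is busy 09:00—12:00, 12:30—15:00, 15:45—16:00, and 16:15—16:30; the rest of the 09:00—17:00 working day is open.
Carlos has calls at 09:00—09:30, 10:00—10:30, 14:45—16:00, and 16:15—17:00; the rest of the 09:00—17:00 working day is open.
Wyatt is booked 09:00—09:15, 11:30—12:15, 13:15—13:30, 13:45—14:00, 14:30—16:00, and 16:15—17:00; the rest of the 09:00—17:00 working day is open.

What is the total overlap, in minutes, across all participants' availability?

30 minutes

Emeka free within 09:00–17:00: 12:00–12:30, 15:00–15:45, 16:00–16:15, 16:30–17:00.
Carlos free within 09:00–17:00: 09:30–10:00, 10:30–14:45, 16:00–16:15.
Wyatt free within 09:00–17:00: 09:15–11:30, 12:15–13:15, 13:30–13:45, 14:00–14:30, 16:00–16:15.
Emeka ∩ Carlos: 12:00–12:30, 16:00–16:15.
Emeka ∩ Carlos ∩ Wyatt: 12:15–12:30, 16:00–16:15.
Total common minutes: 15 + 15 = 30.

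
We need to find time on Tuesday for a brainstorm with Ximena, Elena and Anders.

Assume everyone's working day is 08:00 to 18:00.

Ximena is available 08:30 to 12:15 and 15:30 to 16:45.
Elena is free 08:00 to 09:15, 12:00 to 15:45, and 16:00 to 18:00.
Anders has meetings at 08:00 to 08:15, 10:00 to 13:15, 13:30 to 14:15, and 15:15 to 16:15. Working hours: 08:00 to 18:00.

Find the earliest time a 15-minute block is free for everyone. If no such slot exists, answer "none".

Anders free within 08:00–18:00: 08:15–10:00, 13:15–13:30, 14:15–15:15, 16:15–18:00.
Ximena ∩ Elena: 08:30–09:15, 12:00–12:15, 15:30–15:45, 16:00–16:45.
Ximena ∩ Elena ∩ Anders: 08:30–09:15, 16:15–16:45.
Windows ≥ 15 min: 08:30–09:15, 16:15–16:45.
Earliest such window starts at 08:30.

08:30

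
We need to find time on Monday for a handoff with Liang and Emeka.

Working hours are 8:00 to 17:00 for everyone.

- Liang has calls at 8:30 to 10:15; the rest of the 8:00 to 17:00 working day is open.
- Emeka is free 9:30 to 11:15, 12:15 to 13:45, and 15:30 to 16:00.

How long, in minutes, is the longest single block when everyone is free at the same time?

90 minutes

Liang free within 08:00–17:00: 08:00–08:30, 10:15–17:00.
Liang ∩ Emeka: 10:15–11:15, 12:15–13:45, 15:30–16:00.
Common window lengths: 60, 90, 30 min; longest is 90.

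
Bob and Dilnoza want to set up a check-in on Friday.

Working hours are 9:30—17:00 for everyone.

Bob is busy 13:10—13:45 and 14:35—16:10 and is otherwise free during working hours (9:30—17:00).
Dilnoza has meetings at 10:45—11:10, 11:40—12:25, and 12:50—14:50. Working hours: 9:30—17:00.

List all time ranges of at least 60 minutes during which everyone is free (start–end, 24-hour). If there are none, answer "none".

Bob free within 09:30–17:00: 09:30–13:10, 13:45–14:35, 16:10–17:00.
Dilnoza free within 09:30–17:00: 09:30–10:45, 11:10–11:40, 12:25–12:50, 14:50–17:00.
Bob ∩ Dilnoza: 09:30–10:45, 11:10–11:40, 12:25–12:50, 16:10–17:00.
Windows ≥ 60 min: 09:30–10:45.

09:30–10:45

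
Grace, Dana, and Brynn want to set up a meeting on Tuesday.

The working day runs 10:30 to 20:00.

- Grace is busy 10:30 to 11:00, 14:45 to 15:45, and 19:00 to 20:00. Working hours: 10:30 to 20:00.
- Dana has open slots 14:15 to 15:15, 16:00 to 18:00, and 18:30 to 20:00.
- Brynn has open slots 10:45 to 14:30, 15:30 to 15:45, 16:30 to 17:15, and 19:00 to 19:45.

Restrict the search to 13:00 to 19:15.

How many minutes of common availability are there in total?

60 minutes

Grace free within 10:30–20:00: 11:00–14:45, 15:45–19:00.
Grace ∩ Dana: 14:15–14:45, 16:00–18:00, 18:30–19:00.
Grace ∩ Dana ∩ Brynn: 14:15–14:30, 16:30–17:15.
Restricted to 13:00–19:15: 14:15–14:30, 16:30–17:15.
Total common minutes: 15 + 45 = 60.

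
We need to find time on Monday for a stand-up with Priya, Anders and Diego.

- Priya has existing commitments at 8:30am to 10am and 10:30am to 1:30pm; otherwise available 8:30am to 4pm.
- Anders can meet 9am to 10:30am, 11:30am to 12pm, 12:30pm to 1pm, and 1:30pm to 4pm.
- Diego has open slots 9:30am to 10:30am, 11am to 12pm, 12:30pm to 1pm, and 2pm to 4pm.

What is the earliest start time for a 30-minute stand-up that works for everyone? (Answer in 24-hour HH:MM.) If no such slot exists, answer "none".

10:00

Priya free within 08:30–16:00: 10:00–10:30, 13:30–16:00.
Priya ∩ Anders: 10:00–10:30, 13:30–16:00.
Priya ∩ Anders ∩ Diego: 10:00–10:30, 14:00–16:00.
Windows ≥ 30 min: 10:00–10:30, 14:00–16:00.
Earliest such window starts at 10:00.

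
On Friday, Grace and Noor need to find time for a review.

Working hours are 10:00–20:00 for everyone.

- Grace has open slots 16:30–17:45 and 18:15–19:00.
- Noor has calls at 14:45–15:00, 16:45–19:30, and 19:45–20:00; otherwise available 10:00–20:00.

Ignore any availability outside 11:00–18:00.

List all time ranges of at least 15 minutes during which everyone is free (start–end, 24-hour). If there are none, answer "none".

Noor free within 10:00–20:00: 10:00–14:45, 15:00–16:45, 19:30–19:45.
Grace ∩ Noor: 16:30–16:45.
Restricted to 11:00–18:00: 16:30–16:45.
Windows ≥ 15 min: 16:30–16:45.

16:30–16:45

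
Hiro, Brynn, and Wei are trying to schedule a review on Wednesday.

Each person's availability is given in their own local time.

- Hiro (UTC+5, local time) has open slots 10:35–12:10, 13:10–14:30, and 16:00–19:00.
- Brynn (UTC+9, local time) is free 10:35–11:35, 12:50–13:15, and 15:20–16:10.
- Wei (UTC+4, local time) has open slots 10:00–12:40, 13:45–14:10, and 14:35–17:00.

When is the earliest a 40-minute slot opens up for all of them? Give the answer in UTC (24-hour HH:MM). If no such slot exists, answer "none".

Hiro → UTC: 05:35–07:10, 08:10–09:30, 11:00–14:00.
Brynn → UTC: 01:35–02:35, 03:50–04:15, 06:20–07:10.
Wei → UTC: 06:00–08:40, 09:45–10:10, 10:35–13:00.
Hiro ∩ Brynn: 06:20–07:10.
Hiro ∩ Brynn ∩ Wei: 06:20–07:10.
Windows ≥ 40 min: 06:20–07:10.
Earliest such window starts at 06:20.

06:20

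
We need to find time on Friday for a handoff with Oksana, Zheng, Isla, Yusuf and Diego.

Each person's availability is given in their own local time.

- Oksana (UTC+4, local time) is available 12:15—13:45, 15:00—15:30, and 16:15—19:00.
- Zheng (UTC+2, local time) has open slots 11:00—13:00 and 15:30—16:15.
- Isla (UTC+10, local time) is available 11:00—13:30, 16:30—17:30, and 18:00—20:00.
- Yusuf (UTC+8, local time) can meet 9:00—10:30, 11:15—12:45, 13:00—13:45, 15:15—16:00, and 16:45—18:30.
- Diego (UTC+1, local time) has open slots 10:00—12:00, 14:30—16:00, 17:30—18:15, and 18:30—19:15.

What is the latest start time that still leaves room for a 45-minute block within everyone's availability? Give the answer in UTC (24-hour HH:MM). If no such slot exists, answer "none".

Oksana → UTC: 08:15–09:45, 11:00–11:30, 12:15–15:00.
Zheng → UTC: 09:00–11:00, 13:30–14:15.
Isla → UTC: 01:00–03:30, 06:30–07:30, 08:00–10:00.
Yusuf → UTC: 01:00–02:30, 03:15–04:45, 05:00–05:45, 07:15–08:00, 08:45–10:30.
Diego → UTC: 09:00–11:00, 13:30–15:00, 16:30–17:15, 17:30–18:15.
Oksana ∩ Zheng: 09:00–09:45, 13:30–14:15.
Oksana ∩ Zheng ∩ Isla: 09:00–09:45.
Oksana ∩ Zheng ∩ Isla ∩ Yusuf: 09:00–09:45.
Oksana ∩ Zheng ∩ Isla ∩ Yusuf ∩ Diego: 09:00–09:45.
Windows ≥ 45 min: 09:00–09:45.
Latest start in the last window 09:00–09:45 is 09:45 − 45 min = 09:00.

09:00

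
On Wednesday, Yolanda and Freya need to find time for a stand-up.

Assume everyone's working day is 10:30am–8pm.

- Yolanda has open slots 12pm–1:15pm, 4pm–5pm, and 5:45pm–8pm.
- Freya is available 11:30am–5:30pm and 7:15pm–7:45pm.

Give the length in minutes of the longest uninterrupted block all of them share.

75 minutes

Yolanda ∩ Freya: 12:00–13:15, 16:00–17:00, 19:15–19:45.
Common window lengths: 75, 60, 30 min; longest is 75.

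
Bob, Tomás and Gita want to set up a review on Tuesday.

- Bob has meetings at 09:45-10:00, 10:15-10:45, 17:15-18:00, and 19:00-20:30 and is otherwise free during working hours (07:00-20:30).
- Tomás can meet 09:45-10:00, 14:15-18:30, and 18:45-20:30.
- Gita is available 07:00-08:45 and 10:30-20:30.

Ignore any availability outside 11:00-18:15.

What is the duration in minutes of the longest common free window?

180 minutes

Bob free within 07:00–20:30: 07:00–09:45, 10:00–10:15, 10:45–17:15, 18:00–19:00.
Bob ∩ Tomás: 14:15–17:15, 18:00–18:30, 18:45–19:00.
Bob ∩ Tomás ∩ Gita: 14:15–17:15, 18:00–18:30, 18:45–19:00.
Restricted to 11:00–18:15: 14:15–17:15, 18:00–18:15.
Common window lengths: 180, 15 min; longest is 180.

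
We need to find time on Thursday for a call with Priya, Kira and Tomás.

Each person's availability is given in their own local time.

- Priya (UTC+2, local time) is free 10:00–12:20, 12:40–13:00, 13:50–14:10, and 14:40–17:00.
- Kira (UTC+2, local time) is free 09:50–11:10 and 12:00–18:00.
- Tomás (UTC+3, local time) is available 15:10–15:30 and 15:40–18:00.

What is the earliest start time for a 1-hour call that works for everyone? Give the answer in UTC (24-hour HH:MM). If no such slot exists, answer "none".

12:40

Priya → UTC: 08:00–10:20, 10:40–11:00, 11:50–12:10, 12:40–15:00.
Kira → UTC: 07:50–09:10, 10:00–16:00.
Tomás → UTC: 12:10–12:30, 12:40–15:00.
Priya ∩ Kira: 08:00–09:10, 10:00–10:20, 10:40–11:00, 11:50–12:10, 12:40–15:00.
Priya ∩ Kira ∩ Tomás: 12:40–15:00.
Windows ≥ 60 min: 12:40–15:00.
Earliest such window starts at 12:40.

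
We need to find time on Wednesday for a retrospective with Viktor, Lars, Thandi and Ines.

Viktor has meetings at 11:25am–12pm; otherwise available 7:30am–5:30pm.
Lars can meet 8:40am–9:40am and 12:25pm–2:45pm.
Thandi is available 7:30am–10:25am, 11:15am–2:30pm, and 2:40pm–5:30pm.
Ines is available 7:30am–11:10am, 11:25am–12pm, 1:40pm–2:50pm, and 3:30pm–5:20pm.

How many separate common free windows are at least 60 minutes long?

Viktor free within 07:30–17:30: 07:30–11:25, 12:00–17:30.
Viktor ∩ Lars: 08:40–09:40, 12:25–14:45.
Viktor ∩ Lars ∩ Thandi: 08:40–09:40, 12:25–14:30, 14:40–14:45.
Viktor ∩ Lars ∩ Thandi ∩ Ines: 08:40–09:40, 13:40–14:30, 14:40–14:45.
Windows ≥ 60 min: 08:40–09:40.
That's 1 window.

1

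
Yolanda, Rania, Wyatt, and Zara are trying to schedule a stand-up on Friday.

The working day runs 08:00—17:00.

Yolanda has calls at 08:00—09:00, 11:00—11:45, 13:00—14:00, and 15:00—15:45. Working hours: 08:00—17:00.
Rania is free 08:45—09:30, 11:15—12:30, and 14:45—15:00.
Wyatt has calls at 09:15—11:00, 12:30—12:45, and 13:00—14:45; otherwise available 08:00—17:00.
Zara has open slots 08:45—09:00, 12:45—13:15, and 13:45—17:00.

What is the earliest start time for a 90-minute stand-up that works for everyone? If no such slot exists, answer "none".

none

Yolanda free within 08:00–17:00: 09:00–11:00, 11:45–13:00, 14:00–15:00, 15:45–17:00.
Wyatt free within 08:00–17:00: 08:00–09:15, 11:00–12:30, 12:45–13:00, 14:45–17:00.
Yolanda ∩ Rania: 09:00–09:30, 11:45–12:30, 14:45–15:00.
Yolanda ∩ Rania ∩ Wyatt: 09:00–09:15, 11:45–12:30, 14:45–15:00.
Yolanda ∩ Rania ∩ Wyatt ∩ Zara: 14:45–15:00.
Windows ≥ 90 min: (none).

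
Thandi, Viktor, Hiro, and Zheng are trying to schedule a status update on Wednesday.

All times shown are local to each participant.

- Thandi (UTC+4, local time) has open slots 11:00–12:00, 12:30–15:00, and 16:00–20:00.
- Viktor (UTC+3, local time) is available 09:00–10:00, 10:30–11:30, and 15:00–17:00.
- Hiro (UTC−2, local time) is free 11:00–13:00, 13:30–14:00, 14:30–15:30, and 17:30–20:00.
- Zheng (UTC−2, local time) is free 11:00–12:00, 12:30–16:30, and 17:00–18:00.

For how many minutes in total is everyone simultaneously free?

60 minutes

Thandi → UTC: 07:00–08:00, 08:30–11:00, 12:00–16:00.
Viktor → UTC: 06:00–07:00, 07:30–08:30, 12:00–14:00.
Hiro → UTC: 13:00–15:00, 15:30–16:00, 16:30–17:30, 19:30–22:00.
Zheng → UTC: 13:00–14:00, 14:30–18:30, 19:00–20:00.
Thandi ∩ Viktor: 07:30–08:00, 12:00–14:00.
Thandi ∩ Viktor ∩ Hiro: 13:00–14:00.
Thandi ∩ Viktor ∩ Hiro ∩ Zheng: 13:00–14:00.
Total common minutes: 60.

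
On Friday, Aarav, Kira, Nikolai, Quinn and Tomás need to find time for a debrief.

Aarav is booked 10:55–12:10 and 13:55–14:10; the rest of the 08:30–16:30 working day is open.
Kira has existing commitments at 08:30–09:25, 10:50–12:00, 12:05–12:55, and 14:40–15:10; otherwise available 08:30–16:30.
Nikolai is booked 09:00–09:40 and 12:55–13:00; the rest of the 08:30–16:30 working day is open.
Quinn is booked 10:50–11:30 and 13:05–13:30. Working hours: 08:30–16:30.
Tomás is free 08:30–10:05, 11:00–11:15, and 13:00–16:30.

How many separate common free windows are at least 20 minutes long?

4

Aarav free within 08:30–16:30: 08:30–10:55, 12:10–13:55, 14:10–16:30.
Kira free within 08:30–16:30: 09:25–10:50, 12:00–12:05, 12:55–14:40, 15:10–16:30.
Nikolai free within 08:30–16:30: 08:30–09:00, 09:40–12:55, 13:00–16:30.
Quinn free within 08:30–16:30: 08:30–10:50, 11:30–13:05, 13:30–16:30.
Aarav ∩ Kira: 09:25–10:50, 12:55–13:55, 14:10–14:40, 15:10–16:30.
Aarav ∩ Kira ∩ Nikolai: 09:40–10:50, 13:00–13:55, 14:10–14:40, 15:10–16:30.
Aarav ∩ Kira ∩ Nikolai ∩ Quinn: 09:40–10:50, 13:00–13:05, 13:30–13:55, 14:10–14:40, 15:10–16:30.
Aarav ∩ Kira ∩ Nikolai ∩ Quinn ∩ Tomás: 09:40–10:05, 13:00–13:05, 13:30–13:55, 14:10–14:40, 15:10–16:30.
Windows ≥ 20 min: 09:40–10:05, 13:30–13:55, 14:10–14:40, 15:10–16:30.
That's 4 windows.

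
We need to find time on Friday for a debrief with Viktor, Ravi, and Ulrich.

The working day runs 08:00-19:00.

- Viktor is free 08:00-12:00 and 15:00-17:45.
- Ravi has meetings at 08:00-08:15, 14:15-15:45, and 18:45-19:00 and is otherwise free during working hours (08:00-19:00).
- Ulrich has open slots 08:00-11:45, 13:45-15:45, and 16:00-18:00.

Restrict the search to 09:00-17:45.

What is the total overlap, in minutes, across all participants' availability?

Ravi free within 08:00–19:00: 08:15–14:15, 15:45–18:45.
Viktor ∩ Ravi: 08:15–12:00, 15:45–17:45.
Viktor ∩ Ravi ∩ Ulrich: 08:15–11:45, 16:00–17:45.
Restricted to 09:00–17:45: 09:00–11:45, 16:00–17:45.
Total common minutes: 165 + 105 = 270.

270 minutes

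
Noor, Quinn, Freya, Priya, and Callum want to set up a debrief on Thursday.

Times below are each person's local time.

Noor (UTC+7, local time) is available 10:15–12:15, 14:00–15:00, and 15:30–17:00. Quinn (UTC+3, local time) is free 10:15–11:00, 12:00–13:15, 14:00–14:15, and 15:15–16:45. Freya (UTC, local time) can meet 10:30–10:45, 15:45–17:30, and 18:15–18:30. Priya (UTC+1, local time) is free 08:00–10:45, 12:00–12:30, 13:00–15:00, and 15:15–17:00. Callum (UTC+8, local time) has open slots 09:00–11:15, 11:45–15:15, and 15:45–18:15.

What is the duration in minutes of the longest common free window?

Noor → UTC: 03:15–05:15, 07:00–08:00, 08:30–10:00.
Quinn → UTC: 07:15–08:00, 09:00–10:15, 11:00–11:15, 12:15–13:45.
Freya → UTC: 10:30–10:45, 15:45–17:30, 18:15–18:30.
Priya → UTC: 07:00–09:45, 11:00–11:30, 12:00–14:00, 14:15–16:00.
Callum → UTC: 01:00–03:15, 03:45–07:15, 07:45–10:15.
Noor ∩ Quinn: 07:15–08:00, 09:00–10:00.
Noor ∩ Quinn ∩ Freya: (none).
Noor ∩ Quinn ∩ Freya ∩ Priya: (none).
Noor ∩ Quinn ∩ Freya ∩ Priya ∩ Callum: (none).
No common window.

0 minutes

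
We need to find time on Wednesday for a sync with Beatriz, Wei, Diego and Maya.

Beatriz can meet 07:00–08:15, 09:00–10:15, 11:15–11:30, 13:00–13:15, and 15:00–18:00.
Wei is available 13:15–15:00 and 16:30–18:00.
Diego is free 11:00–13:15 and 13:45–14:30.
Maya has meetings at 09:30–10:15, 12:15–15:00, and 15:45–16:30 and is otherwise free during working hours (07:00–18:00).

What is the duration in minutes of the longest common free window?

0 minutes

Maya free within 07:00–18:00: 07:00–09:30, 10:15–12:15, 15:00–15:45, 16:30–18:00.
Beatriz ∩ Wei: 16:30–18:00.
Beatriz ∩ Wei ∩ Diego: (none).
Beatriz ∩ Wei ∩ Diego ∩ Maya: (none).
No common window.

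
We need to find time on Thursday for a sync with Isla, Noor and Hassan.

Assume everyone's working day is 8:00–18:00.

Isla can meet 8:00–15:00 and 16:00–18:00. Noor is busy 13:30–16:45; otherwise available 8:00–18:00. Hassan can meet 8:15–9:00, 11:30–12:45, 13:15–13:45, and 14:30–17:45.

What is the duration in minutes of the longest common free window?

75 minutes

Noor free within 08:00–18:00: 08:00–13:30, 16:45–18:00.
Isla ∩ Noor: 08:00–13:30, 16:45–18:00.
Isla ∩ Noor ∩ Hassan: 08:15–09:00, 11:30–12:45, 13:15–13:30, 16:45–17:45.
Common window lengths: 45, 75, 15, 60 min; longest is 75.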